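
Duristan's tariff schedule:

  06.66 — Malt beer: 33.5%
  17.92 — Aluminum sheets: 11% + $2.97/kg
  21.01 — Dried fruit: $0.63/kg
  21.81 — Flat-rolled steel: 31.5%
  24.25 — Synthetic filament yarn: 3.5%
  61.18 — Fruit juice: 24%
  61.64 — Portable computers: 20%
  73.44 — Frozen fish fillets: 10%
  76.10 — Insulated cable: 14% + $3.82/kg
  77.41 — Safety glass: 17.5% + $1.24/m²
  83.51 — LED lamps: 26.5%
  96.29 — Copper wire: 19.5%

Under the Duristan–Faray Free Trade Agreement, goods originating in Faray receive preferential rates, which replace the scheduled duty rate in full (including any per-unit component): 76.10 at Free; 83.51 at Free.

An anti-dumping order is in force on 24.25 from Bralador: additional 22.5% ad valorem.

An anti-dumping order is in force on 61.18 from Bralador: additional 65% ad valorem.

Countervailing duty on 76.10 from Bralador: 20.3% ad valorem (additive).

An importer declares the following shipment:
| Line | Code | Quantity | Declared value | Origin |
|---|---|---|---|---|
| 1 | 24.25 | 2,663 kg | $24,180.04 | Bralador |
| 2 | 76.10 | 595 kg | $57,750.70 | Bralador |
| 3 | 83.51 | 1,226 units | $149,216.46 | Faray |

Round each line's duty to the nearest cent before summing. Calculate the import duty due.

$28,368.20

Line 1 (24.25, Bralador, 2,663 kg, $24,180.04):
Base rate for 24.25 is 3.5%.
Additional duty on 24.25 from Bralador: +22.5%. Applied ad valorem rate: 3.5% + 22.5% = 26%.
Duty = $24,180.04 × 26% = $6,286.81.
Line 2 (76.10, Bralador, 595 kg, $57,750.70):
Base rate for 76.10 is 14% + $3.82/kg.
76.10 has an FTA preferential rate, but origin Bralador is not Faray; base rate stands.
Additional duty on 76.10 from Bralador: +20.3%. Applied ad valorem rate: 14% + 20.3% = 34.3%.
Duty = $57,750.70 × 34.3% + 595 × $3.82 = $22,081.39.
Line 3 (83.51, Faray, 1,226 units, $149,216.46):
Base rate for 83.51 is 26.5%.
Origin Faray qualifies under the Duristan–Faray agreement and 83.51 is covered: preferential rate Free applies instead.
Duty = $149,216.46 × 0% = $0.00.
Total = $6,286.81 + $22,081.39 + $0.00 = $28,368.20.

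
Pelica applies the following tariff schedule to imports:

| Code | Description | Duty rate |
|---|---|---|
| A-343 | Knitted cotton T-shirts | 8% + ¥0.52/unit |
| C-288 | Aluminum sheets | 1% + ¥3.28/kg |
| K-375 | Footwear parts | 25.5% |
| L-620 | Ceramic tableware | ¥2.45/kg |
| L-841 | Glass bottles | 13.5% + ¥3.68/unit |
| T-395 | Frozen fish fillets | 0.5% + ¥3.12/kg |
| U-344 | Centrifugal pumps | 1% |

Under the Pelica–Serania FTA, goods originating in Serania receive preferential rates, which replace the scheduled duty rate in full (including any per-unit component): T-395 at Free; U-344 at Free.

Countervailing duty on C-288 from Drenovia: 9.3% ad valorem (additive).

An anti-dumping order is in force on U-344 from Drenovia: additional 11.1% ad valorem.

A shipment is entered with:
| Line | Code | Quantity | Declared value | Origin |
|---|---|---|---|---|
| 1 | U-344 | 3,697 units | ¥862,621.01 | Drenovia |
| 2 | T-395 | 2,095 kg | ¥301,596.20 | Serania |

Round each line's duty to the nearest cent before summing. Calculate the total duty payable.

¥104,377.14

Line 1 (U-344, Drenovia, 3,697 units, ¥862,621.01):
Base rate for U-344 is 1%.
U-344 has an FTA preferential rate, but origin Drenovia is not Serania; base rate stands.
Additional duty on U-344 from Drenovia: +11.1%. Applied ad valorem rate: 1% + 11.1% = 12.1%.
Duty = ¥862,621.01 × 12.1% = ¥104,377.14.
Line 2 (T-395, Serania, 2,095 kg, ¥301,596.20):
Base rate for T-395 is 0.5% + ¥3.12/kg.
Origin Serania qualifies under the Pelica–Serania agreement and T-395 is covered: preferential rate Free applies instead.
Duty = ¥301,596.20 × 0% = ¥0.00.
Total = ¥104,377.14 + ¥0.00 = ¥104,377.14.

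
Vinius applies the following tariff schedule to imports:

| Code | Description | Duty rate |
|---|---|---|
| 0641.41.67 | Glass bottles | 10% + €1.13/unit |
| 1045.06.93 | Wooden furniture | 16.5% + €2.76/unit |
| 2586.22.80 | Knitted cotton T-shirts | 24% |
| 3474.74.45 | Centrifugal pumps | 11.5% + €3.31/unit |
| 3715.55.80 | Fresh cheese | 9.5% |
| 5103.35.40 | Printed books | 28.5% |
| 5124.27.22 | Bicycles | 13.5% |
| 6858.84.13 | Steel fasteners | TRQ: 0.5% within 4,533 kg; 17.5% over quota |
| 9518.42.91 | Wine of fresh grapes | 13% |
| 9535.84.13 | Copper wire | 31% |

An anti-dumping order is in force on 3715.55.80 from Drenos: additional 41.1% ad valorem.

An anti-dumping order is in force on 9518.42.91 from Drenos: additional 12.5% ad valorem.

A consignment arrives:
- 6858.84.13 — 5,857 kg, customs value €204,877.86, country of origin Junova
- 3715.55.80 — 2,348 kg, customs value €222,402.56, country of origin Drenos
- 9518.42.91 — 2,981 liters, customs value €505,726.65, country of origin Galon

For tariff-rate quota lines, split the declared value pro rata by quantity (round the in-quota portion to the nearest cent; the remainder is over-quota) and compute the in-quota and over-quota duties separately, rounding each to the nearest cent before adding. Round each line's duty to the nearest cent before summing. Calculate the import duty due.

Line 1 (6858.84.13, Junova, 5,857 kg, €204,877.86):
Code 6858.84.13 is under a tariff-rate quota (threshold 4,533 kg). In-quota: 4,533 kg at 0.5%; over-quota: 1,324 kg at 17.5%.
Pro-rata value split: in-quota = €204,877.86 × 4,533/5,857 = €158,564.34; over-quota = €204,877.86 − €158,564.34 = €46,313.52.
In-quota duty = €158,564.34 × 0.5% = €792.82. Over-quota duty = €46,313.52 × 17.5% = €8,104.87.
Line duty = €792.82 + €8,104.87 = €8,897.69.
Line 2 (3715.55.80, Drenos, 2,348 kg, €222,402.56):
Base rate for 3715.55.80 is 9.5%.
Additional duty on 3715.55.80 from Drenos: +41.1%. Applied ad valorem rate: 9.5% + 41.1% = 50.6%.
Duty = €222,402.56 × 50.6% = €112,535.70.
Line 3 (9518.42.91, Galon, 2,981 liters, €505,726.65):
Base rate for 9518.42.91 is 13%.
The additional-duty order on 9518.42.91 targets Drenos, not Galon; it does not apply.
Duty = €505,726.65 × 13% = €65,744.46.
Total = €8,897.69 + €112,535.70 + €65,744.46 = €187,177.85.

€187,177.85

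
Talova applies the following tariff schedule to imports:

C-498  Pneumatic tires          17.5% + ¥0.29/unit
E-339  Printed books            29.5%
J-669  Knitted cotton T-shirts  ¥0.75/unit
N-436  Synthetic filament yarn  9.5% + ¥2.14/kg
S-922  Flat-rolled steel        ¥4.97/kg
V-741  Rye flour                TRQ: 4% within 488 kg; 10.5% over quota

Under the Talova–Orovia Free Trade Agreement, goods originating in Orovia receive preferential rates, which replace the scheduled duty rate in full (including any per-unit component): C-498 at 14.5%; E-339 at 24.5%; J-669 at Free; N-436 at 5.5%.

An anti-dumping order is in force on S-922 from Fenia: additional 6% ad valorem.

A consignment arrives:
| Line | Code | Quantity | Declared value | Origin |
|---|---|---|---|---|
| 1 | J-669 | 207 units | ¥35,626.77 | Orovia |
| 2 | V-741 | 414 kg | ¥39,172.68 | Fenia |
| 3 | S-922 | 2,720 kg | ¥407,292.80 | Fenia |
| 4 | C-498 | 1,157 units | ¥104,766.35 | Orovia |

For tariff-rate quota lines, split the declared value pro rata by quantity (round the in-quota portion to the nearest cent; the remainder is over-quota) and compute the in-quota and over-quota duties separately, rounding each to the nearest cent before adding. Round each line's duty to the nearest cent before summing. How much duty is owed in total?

Line 1 (J-669, Orovia, 207 units, ¥35,626.77):
Base rate for J-669 is ¥0.75/unit.
Origin Orovia qualifies under the Talova–Orovia agreement and J-669 is covered: preferential rate Free applies instead.
Duty = ¥35,626.77 × 0% = ¥0.00.
Line 2 (V-741, Fenia, 414 kg, ¥39,172.68):
Code V-741 is under a tariff-rate quota (threshold 488 kg). Quantity 414 kg is within the quota, so the in-quota rate 4% applies to the full value.
Duty = ¥39,172.68 × 4% = ¥1,566.91.
Line 3 (S-922, Fenia, 2,720 kg, ¥407,292.80):
Base rate for S-922 is ¥4.97/kg.
Additional duty on S-922 from Fenia: +6% ad valorem. Applied ad valorem rate = 6%.
Duty = ¥407,292.80 × 6% + 2,720 × ¥4.97 = ¥37,955.97.
Line 4 (C-498, Orovia, 1,157 units, ¥104,766.35):
Base rate for C-498 is 17.5% + ¥0.29/unit.
Origin Orovia qualifies under the Talova–Orovia agreement and C-498 is covered: preferential rate 14.5% applies instead.
Duty = ¥104,766.35 × 14.5% = ¥15,191.12.
Total = ¥0.00 + ¥1,566.91 + ¥37,955.97 + ¥15,191.12 = ¥54,714.00.

¥54,714.00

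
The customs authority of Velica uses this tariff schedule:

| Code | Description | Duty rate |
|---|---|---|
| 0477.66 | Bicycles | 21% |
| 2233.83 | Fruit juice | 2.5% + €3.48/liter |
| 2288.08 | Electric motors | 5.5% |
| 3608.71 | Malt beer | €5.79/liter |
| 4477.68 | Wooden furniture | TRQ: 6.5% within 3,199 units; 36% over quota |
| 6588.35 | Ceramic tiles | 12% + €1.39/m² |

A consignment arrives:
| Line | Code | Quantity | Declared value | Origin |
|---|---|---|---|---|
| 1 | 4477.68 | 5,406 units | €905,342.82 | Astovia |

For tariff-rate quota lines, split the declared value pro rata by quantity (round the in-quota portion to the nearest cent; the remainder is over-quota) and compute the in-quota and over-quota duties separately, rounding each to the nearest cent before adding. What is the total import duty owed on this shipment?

€167,881.13

Line 1 (4477.68, Astovia, 5,406 units, €905,342.82):
Code 4477.68 is under a tariff-rate quota (threshold 3,199 units). In-quota: 3,199 units at 6.5%; over-quota: 2,207 units at 36%.
Pro-rata value split: in-quota = €905,342.82 × 3,199/5,406 = €535,736.53; over-quota = €905,342.82 − €535,736.53 = €369,606.29.
In-quota duty = €535,736.53 × 6.5% = €34,822.87. Over-quota duty = €369,606.29 × 36% = €133,058.26.
Line duty = €34,822.87 + €133,058.26 = €167,881.13.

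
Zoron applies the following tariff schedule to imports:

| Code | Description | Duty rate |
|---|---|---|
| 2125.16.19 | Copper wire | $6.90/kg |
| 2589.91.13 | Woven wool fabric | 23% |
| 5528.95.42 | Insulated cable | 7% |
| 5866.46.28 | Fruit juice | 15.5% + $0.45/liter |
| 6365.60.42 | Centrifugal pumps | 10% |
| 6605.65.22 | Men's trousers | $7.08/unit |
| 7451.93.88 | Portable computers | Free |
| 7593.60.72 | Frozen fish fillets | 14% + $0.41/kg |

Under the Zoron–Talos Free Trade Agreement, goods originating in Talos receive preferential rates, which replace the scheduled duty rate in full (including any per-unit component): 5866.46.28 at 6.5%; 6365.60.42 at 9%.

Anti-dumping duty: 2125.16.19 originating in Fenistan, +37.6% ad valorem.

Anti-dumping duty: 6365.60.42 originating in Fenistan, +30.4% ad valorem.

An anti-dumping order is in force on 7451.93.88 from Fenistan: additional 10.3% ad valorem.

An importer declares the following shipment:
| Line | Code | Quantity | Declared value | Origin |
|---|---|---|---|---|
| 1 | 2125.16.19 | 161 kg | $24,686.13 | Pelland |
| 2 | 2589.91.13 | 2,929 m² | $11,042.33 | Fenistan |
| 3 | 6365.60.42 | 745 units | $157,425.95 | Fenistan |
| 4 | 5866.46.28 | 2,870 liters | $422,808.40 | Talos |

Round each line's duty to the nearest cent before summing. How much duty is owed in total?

$94,733.27

Line 1 (2125.16.19, Pelland, 161 kg, $24,686.13):
Base rate for 2125.16.19 is $6.90/kg.
The additional-duty order on 2125.16.19 targets Fenistan, not Pelland; it does not apply.
Duty = 161 × $6.90 = $1,110.90.
Line 2 (2589.91.13, Fenistan, 2,929 m², $11,042.33):
Base rate for 2589.91.13 is 23%.
Duty = $11,042.33 × 23% = $2,539.74.
Line 3 (6365.60.42, Fenistan, 745 units, $157,425.95):
Base rate for 6365.60.42 is 10%.
6365.60.42 has an FTA preferential rate, but origin Fenistan is not Talos; base rate stands.
Additional duty on 6365.60.42 from Fenistan: +30.4%. Applied ad valorem rate: 10% + 30.4% = 40.4%.
Duty = $157,425.95 × 40.4% = $63,600.08.
Line 4 (5866.46.28, Talos, 2,870 liters, $422,808.40):
Base rate for 5866.46.28 is 15.5% + $0.45/liter.
Origin Talos qualifies under the Zoron–Talos agreement and 5866.46.28 is covered: preferential rate 6.5% applies instead.
Duty = $422,808.40 × 6.5% = $27,482.55.
Total = $1,110.90 + $2,539.74 + $63,600.08 + $27,482.55 = $94,733.27.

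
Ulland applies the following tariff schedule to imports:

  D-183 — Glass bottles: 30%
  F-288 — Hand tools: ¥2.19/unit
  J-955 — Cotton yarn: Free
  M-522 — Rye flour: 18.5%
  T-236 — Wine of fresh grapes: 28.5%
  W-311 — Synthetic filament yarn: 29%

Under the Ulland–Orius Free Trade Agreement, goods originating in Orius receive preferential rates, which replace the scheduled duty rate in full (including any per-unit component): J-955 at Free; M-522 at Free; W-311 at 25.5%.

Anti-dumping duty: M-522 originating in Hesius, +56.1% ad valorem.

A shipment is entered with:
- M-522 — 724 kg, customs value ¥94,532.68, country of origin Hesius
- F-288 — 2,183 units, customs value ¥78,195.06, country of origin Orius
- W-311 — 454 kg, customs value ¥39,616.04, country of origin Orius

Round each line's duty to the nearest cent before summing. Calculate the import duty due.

Line 1 (M-522, Hesius, 724 kg, ¥94,532.68):
Base rate for M-522 is 18.5%.
M-522 has an FTA preferential rate, but origin Hesius is not Orius; base rate stands.
Additional duty on M-522 from Hesius: +56.1%. Applied ad valorem rate: 18.5% + 56.1% = 74.6%.
Duty = ¥94,532.68 × 74.6% = ¥70,521.38.
Line 2 (F-288, Orius, 2,183 units, ¥78,195.06):
Base rate for F-288 is ¥2.19/unit.
Origin Orius is the FTA partner but F-288 is not on the preference list; base rate stands.
Duty = 2,183 × ¥2.19 = ¥4,780.77.
Line 3 (W-311, Orius, 454 kg, ¥39,616.04):
Base rate for W-311 is 29%.
Origin Orius qualifies under the Ulland–Orius agreement and W-311 is covered: preferential rate 25.5% applies instead.
Duty = ¥39,616.04 × 25.5% = ¥10,102.09.
Total = ¥70,521.38 + ¥4,780.77 + ¥10,102.09 = ¥85,404.24.

¥85,404.24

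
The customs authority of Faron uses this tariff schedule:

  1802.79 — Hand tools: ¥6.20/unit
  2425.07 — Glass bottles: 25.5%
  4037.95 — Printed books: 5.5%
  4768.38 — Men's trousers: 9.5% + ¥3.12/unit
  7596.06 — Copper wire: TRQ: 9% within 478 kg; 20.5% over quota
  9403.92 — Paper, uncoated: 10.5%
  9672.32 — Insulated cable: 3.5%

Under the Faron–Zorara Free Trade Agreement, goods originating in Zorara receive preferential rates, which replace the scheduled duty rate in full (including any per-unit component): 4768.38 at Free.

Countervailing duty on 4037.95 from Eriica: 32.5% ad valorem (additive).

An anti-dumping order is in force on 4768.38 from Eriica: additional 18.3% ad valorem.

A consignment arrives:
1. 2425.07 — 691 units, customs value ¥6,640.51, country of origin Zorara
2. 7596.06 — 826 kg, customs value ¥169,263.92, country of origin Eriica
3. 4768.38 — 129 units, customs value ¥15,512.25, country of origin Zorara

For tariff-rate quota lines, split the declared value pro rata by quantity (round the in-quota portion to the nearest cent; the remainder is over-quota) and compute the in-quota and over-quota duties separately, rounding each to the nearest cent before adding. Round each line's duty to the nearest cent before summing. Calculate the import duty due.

Line 1 (2425.07, Zorara, 691 units, ¥6,640.51):
Base rate for 2425.07 is 25.5%.
Origin Zorara is the FTA partner but 2425.07 is not on the preference list; base rate stands.
Duty = ¥6,640.51 × 25.5% = ¥1,693.33.
Line 2 (7596.06, Eriica, 826 kg, ¥169,263.92):
Code 7596.06 is under a tariff-rate quota (threshold 478 kg). In-quota: 478 kg at 9%; over-quota: 348 kg at 20.5%.
Pro-rata value split: in-quota = ¥169,263.92 × 478/826 = ¥97,951.76; over-quota = ¥169,263.92 − ¥97,951.76 = ¥71,312.16.
In-quota duty = ¥97,951.76 × 9% = ¥8,815.66. Over-quota duty = ¥71,312.16 × 20.5% = ¥14,618.99.
Line duty = ¥8,815.66 + ¥14,618.99 = ¥23,434.65.
Line 3 (4768.38, Zorara, 129 units, ¥15,512.25):
Base rate for 4768.38 is 9.5% + ¥3.12/unit.
Origin Zorara qualifies under the Faron–Zorara agreement and 4768.38 is covered: preferential rate Free applies instead.
The additional-duty order on 4768.38 targets Eriica, not Zorara; it does not apply.
Duty = ¥15,512.25 × 0% = ¥0.00.
Total = ¥1,693.33 + ¥23,434.65 + ¥0.00 = ¥25,127.98.

¥25,127.98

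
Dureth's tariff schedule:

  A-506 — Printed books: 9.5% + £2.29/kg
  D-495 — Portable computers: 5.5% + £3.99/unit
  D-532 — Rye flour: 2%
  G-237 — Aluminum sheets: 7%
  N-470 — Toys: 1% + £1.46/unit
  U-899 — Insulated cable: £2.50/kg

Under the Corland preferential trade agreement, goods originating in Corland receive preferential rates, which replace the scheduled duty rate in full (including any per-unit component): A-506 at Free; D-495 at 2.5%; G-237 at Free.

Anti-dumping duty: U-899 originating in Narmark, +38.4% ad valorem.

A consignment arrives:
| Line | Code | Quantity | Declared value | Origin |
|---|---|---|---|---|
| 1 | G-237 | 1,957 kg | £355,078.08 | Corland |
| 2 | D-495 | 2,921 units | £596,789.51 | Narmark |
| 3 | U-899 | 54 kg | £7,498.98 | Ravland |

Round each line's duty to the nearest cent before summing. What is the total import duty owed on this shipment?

£44,613.21

Line 1 (G-237, Corland, 1,957 kg, £355,078.08):
Base rate for G-237 is 7%.
Origin Corland qualifies under the Dureth–Corland agreement and G-237 is covered: preferential rate Free applies instead.
Duty = £355,078.08 × 0% = £0.00.
Line 2 (D-495, Narmark, 2,921 units, £596,789.51):
Base rate for D-495 is 5.5% + £3.99/unit.
D-495 has an FTA preferential rate, but origin Narmark is not Corland; base rate stands.
Duty = £596,789.51 × 5.5% + 2,921 × £3.99 = £44,478.21.
Line 3 (U-899, Ravland, 54 kg, £7,498.98):
Base rate for U-899 is £2.50/kg.
The additional-duty order on U-899 targets Narmark, not Ravland; it does not apply.
Duty = 54 × £2.50 = £135.00.
Total = £0.00 + £44,478.21 + £135.00 = £44,613.21.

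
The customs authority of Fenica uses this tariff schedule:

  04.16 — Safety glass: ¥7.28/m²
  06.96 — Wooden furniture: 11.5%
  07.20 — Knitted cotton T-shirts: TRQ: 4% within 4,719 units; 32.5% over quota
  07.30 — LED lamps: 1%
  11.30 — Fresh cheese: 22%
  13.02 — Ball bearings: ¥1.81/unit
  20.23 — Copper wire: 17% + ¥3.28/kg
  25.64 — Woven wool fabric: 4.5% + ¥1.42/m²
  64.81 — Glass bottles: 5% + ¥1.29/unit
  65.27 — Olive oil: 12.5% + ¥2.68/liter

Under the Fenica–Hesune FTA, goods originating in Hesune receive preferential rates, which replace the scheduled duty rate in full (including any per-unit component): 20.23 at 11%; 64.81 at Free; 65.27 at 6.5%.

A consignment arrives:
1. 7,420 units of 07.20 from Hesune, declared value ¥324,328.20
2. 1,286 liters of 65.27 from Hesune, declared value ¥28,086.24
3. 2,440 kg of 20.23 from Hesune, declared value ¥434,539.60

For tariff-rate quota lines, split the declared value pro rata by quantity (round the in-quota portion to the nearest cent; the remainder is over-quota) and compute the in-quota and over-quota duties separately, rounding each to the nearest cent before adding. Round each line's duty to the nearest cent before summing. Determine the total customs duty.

Line 1 (07.20, Hesune, 7,420 units, ¥324,328.20):
Code 07.20 is under a tariff-rate quota (threshold 4,719 units). In-quota: 4,719 units at 4%; over-quota: 2,701 units at 32.5%.
Pro-rata value split: in-quota = ¥324,328.20 × 4,719/7,420 = ¥206,267.49; over-quota = ¥324,328.20 − ¥206,267.49 = ¥118,060.71.
In-quota duty = ¥206,267.49 × 4% = ¥8,250.70. Over-quota duty = ¥118,060.71 × 32.5% = ¥38,369.73.
Line duty = ¥8,250.70 + ¥38,369.73 = ¥46,620.43.
Line 2 (65.27, Hesune, 1,286 liters, ¥28,086.24):
Base rate for 65.27 is 12.5% + ¥2.68/liter.
Origin Hesune qualifies under the Fenica–Hesune agreement and 65.27 is covered: preferential rate 6.5% applies instead.
Duty = ¥28,086.24 × 6.5% = ¥1,825.61.
Line 3 (20.23, Hesune, 2,440 kg, ¥434,539.60):
Base rate for 20.23 is 17% + ¥3.28/kg.
Origin Hesune qualifies under the Fenica–Hesune agreement and 20.23 is covered: preferential rate 11% applies instead.
Duty = ¥434,539.60 × 11% = ¥47,799.36.
Total = ¥46,620.43 + ¥1,825.61 + ¥47,799.36 = ¥96,245.40.

¥96,245.40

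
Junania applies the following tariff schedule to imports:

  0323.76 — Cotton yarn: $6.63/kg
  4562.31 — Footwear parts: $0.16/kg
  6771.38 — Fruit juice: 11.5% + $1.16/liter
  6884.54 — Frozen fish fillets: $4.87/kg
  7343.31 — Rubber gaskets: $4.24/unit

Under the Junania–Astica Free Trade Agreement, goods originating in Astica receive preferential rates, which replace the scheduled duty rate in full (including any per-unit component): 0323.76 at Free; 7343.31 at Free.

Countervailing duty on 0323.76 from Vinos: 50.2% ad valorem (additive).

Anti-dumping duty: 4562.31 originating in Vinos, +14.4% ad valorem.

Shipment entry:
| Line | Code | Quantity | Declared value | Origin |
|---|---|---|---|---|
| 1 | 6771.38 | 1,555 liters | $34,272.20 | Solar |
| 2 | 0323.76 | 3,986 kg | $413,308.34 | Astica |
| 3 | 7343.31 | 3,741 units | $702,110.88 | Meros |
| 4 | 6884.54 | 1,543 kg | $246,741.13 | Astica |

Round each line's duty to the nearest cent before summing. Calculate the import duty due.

Line 1 (6771.38, Solar, 1,555 liters, $34,272.20):
Base rate for 6771.38 is 11.5% + $1.16/liter.
Duty = $34,272.20 × 11.5% + 1,555 × $1.16 = $5,745.10.
Line 2 (0323.76, Astica, 3,986 kg, $413,308.34):
Base rate for 0323.76 is $6.63/kg.
Origin Astica qualifies under the Junania–Astica agreement and 0323.76 is covered: preferential rate Free applies instead.
The additional-duty order on 0323.76 targets Vinos, not Astica; it does not apply.
Duty = $413,308.34 × 0% = $0.00.
Line 3 (7343.31, Meros, 3,741 units, $702,110.88):
Base rate for 7343.31 is $4.24/unit.
7343.31 has an FTA preferential rate, but origin Meros is not Astica; base rate stands.
Duty = 3,741 × $4.24 = $15,861.84.
Line 4 (6884.54, Astica, 1,543 kg, $246,741.13):
Base rate for 6884.54 is $4.87/kg.
Origin Astica is the FTA partner but 6884.54 is not on the preference list; base rate stands.
Duty = 1,543 × $4.87 = $7,514.41.
Total = $5,745.10 + $0.00 + $15,861.84 + $7,514.41 = $29,121.35.

$29,121.35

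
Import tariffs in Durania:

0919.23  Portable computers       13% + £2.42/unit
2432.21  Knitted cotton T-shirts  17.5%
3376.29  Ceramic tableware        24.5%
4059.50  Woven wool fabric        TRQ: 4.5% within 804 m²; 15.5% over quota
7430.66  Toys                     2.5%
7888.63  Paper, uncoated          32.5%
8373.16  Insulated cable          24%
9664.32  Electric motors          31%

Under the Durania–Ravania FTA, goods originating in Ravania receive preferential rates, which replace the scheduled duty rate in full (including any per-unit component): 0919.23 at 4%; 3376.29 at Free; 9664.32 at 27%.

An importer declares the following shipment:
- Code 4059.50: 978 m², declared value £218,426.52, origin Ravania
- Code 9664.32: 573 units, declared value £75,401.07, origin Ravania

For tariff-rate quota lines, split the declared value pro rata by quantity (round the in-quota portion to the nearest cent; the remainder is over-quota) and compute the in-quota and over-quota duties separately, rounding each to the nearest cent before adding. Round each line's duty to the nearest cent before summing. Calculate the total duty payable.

£34,462.21

Line 1 (4059.50, Ravania, 978 m², £218,426.52):
Code 4059.50 is under a tariff-rate quota (threshold 804 m²). In-quota: 804 m² at 4.5%; over-quota: 174 m² at 15.5%.
Pro-rata value split: in-quota = £218,426.52 × 804/978 = £179,565.36; over-quota = £218,426.52 − £179,565.36 = £38,861.16.
In-quota duty = £179,565.36 × 4.5% = £8,080.44. Over-quota duty = £38,861.16 × 15.5% = £6,023.48.
Line duty = £8,080.44 + £6,023.48 = £14,103.92.
Line 2 (9664.32, Ravania, 573 units, £75,401.07):
Base rate for 9664.32 is 31%.
Origin Ravania qualifies under the Durania–Ravania agreement and 9664.32 is covered: preferential rate 27% applies instead.
Duty = £75,401.07 × 27% = £20,358.29.
Total = £14,103.92 + £20,358.29 = £34,462.21.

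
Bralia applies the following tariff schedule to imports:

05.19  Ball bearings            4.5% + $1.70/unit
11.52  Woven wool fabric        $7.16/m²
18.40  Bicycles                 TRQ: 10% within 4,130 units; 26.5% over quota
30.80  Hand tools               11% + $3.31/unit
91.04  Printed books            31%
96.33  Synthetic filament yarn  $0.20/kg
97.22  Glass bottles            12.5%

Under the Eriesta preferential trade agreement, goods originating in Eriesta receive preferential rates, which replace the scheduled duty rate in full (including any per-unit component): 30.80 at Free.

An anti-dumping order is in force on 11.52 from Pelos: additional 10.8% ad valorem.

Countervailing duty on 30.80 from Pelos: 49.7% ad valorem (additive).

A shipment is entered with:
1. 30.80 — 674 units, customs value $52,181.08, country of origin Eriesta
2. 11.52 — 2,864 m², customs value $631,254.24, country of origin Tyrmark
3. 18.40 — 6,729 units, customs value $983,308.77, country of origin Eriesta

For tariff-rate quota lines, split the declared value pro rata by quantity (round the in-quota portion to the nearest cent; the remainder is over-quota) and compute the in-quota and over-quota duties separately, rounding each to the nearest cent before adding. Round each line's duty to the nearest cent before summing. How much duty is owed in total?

$181,502.78

Line 1 (30.80, Eriesta, 674 units, $52,181.08):
Base rate for 30.80 is 11% + $3.31/unit.
Origin Eriesta qualifies under the Bralia–Eriesta agreement and 30.80 is covered: preferential rate Free applies instead.
The additional-duty order on 30.80 targets Pelos, not Eriesta; it does not apply.
Duty = $52,181.08 × 0% = $0.00.
Line 2 (11.52, Tyrmark, 2,864 m², $631,254.24):
Base rate for 11.52 is $7.16/m².
The additional-duty order on 11.52 targets Pelos, not Tyrmark; it does not apply.
Duty = 2,864 × $7.16 = $20,506.24.
Line 3 (18.40, Eriesta, 6,729 units, $983,308.77):
Code 18.40 is under a tariff-rate quota (threshold 4,130 units). In-quota: 4,130 units at 10%; over-quota: 2,599 units at 26.5%.
Pro-rata value split: in-quota = $983,308.77 × 4,130/6,729 = $603,516.90; over-quota = $983,308.77 − $603,516.90 = $379,791.87.
In-quota duty = $603,516.90 × 10% = $60,351.69. Over-quota duty = $379,791.87 × 26.5% = $100,644.85.
Line duty = $60,351.69 + $100,644.85 = $160,996.54.
Total = $0.00 + $20,506.24 + $160,996.54 = $181,502.78.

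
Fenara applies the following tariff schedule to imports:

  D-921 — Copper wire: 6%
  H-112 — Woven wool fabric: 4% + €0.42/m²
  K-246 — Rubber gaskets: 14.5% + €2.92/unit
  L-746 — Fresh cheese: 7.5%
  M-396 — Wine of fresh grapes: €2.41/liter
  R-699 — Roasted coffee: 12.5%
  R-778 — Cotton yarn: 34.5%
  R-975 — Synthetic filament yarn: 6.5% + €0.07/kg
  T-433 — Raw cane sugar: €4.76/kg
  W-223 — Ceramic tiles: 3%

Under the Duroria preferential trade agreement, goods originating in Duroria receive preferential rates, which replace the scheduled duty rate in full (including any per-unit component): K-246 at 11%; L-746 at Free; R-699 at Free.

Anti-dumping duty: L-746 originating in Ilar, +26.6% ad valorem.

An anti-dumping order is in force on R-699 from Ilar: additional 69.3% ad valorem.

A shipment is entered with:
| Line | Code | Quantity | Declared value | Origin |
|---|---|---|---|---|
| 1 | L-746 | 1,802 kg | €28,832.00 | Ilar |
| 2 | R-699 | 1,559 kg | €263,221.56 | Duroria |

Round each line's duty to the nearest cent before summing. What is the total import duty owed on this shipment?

Line 1 (L-746, Ilar, 1,802 kg, €28,832.00):
Base rate for L-746 is 7.5%.
L-746 has an FTA preferential rate, but origin Ilar is not Duroria; base rate stands.
Additional duty on L-746 from Ilar: +26.6%. Applied ad valorem rate: 7.5% + 26.6% = 34.1%.
Duty = €28,832.00 × 34.1% = €9,831.71.
Line 2 (R-699, Duroria, 1,559 kg, €263,221.56):
Base rate for R-699 is 12.5%.
Origin Duroria qualifies under the Fenara–Duroria agreement and R-699 is covered: preferential rate Free applies instead.
The additional-duty order on R-699 targets Ilar, not Duroria; it does not apply.
Duty = €263,221.56 × 0% = €0.00.
Total = €9,831.71 + €0.00 = €9,831.71.

€9,831.71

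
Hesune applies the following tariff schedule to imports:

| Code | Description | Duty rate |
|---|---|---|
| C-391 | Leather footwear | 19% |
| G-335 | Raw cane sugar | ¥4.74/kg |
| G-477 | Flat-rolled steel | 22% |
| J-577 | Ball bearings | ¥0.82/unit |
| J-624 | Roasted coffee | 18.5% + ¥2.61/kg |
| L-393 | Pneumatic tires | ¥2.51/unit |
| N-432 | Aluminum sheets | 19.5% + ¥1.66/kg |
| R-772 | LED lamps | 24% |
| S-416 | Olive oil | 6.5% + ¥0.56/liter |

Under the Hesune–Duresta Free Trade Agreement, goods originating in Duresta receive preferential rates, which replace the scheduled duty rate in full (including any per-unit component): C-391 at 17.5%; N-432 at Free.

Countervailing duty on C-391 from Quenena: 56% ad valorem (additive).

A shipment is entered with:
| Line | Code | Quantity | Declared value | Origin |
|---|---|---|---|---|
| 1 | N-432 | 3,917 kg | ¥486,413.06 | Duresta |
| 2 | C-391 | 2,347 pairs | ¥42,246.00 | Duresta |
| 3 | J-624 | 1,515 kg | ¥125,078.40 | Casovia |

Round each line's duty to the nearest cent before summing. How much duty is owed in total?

¥34,486.70

Line 1 (N-432, Duresta, 3,917 kg, ¥486,413.06):
Base rate for N-432 is 19.5% + ¥1.66/kg.
Origin Duresta qualifies under the Hesune–Duresta agreement and N-432 is covered: preferential rate Free applies instead.
Duty = ¥486,413.06 × 0% = ¥0.00.
Line 2 (C-391, Duresta, 2,347 pairs, ¥42,246.00):
Base rate for C-391 is 19%.
Origin Duresta qualifies under the Hesune–Duresta agreement and C-391 is covered: preferential rate 17.5% applies instead.
The additional-duty order on C-391 targets Quenena, not Duresta; it does not apply.
Duty = ¥42,246.00 × 17.5% = ¥7,393.05.
Line 3 (J-624, Casovia, 1,515 kg, ¥125,078.40):
Base rate for J-624 is 18.5% + ¥2.61/kg.
Duty = ¥125,078.40 × 18.5% + 1,515 × ¥2.61 = ¥27,093.65.
Total = ¥0.00 + ¥7,393.05 + ¥27,093.65 = ¥34,486.70.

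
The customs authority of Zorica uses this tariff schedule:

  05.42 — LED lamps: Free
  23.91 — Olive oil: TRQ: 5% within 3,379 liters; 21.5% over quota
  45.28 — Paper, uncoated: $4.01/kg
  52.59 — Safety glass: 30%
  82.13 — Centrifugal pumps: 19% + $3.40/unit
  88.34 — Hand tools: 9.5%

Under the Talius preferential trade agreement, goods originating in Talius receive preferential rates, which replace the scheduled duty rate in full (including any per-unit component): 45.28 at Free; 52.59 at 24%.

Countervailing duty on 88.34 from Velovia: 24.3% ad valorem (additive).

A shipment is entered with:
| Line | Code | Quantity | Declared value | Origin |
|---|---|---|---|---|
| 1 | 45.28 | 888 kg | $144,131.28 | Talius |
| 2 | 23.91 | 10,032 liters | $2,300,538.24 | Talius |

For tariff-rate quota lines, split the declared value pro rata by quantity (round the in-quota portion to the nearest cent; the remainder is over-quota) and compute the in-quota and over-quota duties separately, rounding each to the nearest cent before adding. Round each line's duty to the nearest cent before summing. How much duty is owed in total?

$366,761.79

Line 1 (45.28, Talius, 888 kg, $144,131.28):
Base rate for 45.28 is $4.01/kg.
Origin Talius qualifies under the Zorica–Talius agreement and 45.28 is covered: preferential rate Free applies instead.
Duty = $144,131.28 × 0% = $0.00.
Line 2 (23.91, Talius, 10,032 liters, $2,300,538.24):
Code 23.91 is under a tariff-rate quota (threshold 3,379 liters). In-quota: 3,379 liters at 5%; over-quota: 6,653 liters at 21.5%.
Pro-rata value split: in-quota = $2,300,538.24 × 3,379/10,032 = $774,872.28; over-quota = $2,300,538.24 − $774,872.28 = $1,525,665.96.
In-quota duty = $774,872.28 × 5% = $38,743.61. Over-quota duty = $1,525,665.96 × 21.5% = $328,018.18.
Line duty = $38,743.61 + $328,018.18 = $366,761.79.
Total = $0.00 + $366,761.79 = $366,761.79.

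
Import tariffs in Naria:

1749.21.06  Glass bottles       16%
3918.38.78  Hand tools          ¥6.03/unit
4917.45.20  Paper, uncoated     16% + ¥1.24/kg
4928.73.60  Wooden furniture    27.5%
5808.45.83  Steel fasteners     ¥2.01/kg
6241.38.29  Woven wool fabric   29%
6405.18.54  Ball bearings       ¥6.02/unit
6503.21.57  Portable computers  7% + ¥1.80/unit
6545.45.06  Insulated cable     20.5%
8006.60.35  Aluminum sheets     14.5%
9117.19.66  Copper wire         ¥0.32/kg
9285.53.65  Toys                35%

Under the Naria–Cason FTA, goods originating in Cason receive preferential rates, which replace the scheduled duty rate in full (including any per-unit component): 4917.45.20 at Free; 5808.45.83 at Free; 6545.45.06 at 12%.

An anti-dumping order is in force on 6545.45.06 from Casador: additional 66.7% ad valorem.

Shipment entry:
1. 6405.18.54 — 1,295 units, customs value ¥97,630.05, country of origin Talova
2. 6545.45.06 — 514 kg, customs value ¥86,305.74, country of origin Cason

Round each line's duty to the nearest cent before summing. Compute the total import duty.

¥18,152.59

Line 1 (6405.18.54, Talova, 1,295 units, ¥97,630.05):
Base rate for 6405.18.54 is ¥6.02/unit.
Duty = 1,295 × ¥6.02 = ¥7,795.90.
Line 2 (6545.45.06, Cason, 514 kg, ¥86,305.74):
Base rate for 6545.45.06 is 20.5%.
Origin Cason qualifies under the Naria–Cason agreement and 6545.45.06 is covered: preferential rate 12% applies instead.
The additional-duty order on 6545.45.06 targets Casador, not Cason; it does not apply.
Duty = ¥86,305.74 × 12% = ¥10,356.69.
Total = ¥7,795.90 + ¥10,356.69 = ¥18,152.59.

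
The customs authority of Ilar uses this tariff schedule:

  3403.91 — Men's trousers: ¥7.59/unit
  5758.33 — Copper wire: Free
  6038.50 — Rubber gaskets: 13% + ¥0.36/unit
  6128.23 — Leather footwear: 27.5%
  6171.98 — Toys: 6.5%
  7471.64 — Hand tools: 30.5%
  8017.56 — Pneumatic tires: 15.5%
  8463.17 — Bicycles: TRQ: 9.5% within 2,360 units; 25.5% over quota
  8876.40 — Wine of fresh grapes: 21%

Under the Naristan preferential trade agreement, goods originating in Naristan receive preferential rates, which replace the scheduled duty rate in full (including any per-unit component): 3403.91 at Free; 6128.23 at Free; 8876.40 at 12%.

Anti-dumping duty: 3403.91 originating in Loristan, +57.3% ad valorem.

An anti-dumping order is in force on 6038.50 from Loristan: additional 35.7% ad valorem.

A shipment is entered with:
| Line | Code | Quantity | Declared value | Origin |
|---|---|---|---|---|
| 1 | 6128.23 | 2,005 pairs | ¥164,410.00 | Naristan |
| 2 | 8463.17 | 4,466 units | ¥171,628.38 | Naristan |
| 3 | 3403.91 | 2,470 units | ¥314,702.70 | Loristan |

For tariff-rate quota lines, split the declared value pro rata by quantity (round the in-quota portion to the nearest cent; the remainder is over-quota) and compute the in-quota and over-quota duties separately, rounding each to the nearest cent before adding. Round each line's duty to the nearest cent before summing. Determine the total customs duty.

¥228,326.02

Line 1 (6128.23, Naristan, 2,005 pairs, ¥164,410.00):
Base rate for 6128.23 is 27.5%.
Origin Naristan qualifies under the Ilar–Naristan agreement and 6128.23 is covered: preferential rate Free applies instead.
Duty = ¥164,410.00 × 0% = ¥0.00.
Line 2 (8463.17, Naristan, 4,466 units, ¥171,628.38):
Code 8463.17 is under a tariff-rate quota (threshold 2,360 units). In-quota: 2,360 units at 9.5%; over-quota: 2,106 units at 25.5%.
Pro-rata value split: in-quota = ¥171,628.38 × 2,360/4,466 = ¥90,694.80; over-quota = ¥171,628.38 − ¥90,694.80 = ¥80,933.58.
In-quota duty = ¥90,694.80 × 9.5% = ¥8,616.01. Over-quota duty = ¥80,933.58 × 25.5% = ¥20,638.06.
Line duty = ¥8,616.01 + ¥20,638.06 = ¥29,254.07.
Line 3 (3403.91, Loristan, 2,470 units, ¥314,702.70):
Base rate for 3403.91 is ¥7.59/unit.
3403.91 has an FTA preferential rate, but origin Loristan is not Naristan; base rate stands.
Additional duty on 3403.91 from Loristan: +57.3% ad valorem. Applied ad valorem rate = 57.3%.
Duty = ¥314,702.70 × 57.3% + 2,470 × ¥7.59 = ¥199,071.95.
Total = ¥0.00 + ¥29,254.07 + ¥199,071.95 = ¥228,326.02.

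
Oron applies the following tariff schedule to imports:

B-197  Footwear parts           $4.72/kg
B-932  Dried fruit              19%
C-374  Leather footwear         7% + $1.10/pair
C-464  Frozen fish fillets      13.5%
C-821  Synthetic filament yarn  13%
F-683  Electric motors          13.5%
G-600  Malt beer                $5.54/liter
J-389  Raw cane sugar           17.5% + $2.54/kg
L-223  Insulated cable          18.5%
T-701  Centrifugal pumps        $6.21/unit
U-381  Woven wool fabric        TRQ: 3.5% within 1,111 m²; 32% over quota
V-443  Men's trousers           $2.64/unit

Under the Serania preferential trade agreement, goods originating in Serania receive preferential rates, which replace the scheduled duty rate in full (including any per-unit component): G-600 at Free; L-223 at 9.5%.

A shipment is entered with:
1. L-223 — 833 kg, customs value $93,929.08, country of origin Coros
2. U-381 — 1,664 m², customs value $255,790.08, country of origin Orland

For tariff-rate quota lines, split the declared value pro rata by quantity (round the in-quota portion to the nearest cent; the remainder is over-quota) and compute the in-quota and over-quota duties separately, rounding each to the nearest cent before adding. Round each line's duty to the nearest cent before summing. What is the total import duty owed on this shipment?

Line 1 (L-223, Coros, 833 kg, $93,929.08):
Base rate for L-223 is 18.5%.
L-223 has an FTA preferential rate, but origin Coros is not Serania; base rate stands.
Duty = $93,929.08 × 18.5% = $17,376.88.
Line 2 (U-381, Orland, 1,664 m², $255,790.08):
Code U-381 is under a tariff-rate quota (threshold 1,111 m²). In-quota: 1,111 m² at 3.5%; over-quota: 553 m² at 32%.
Pro-rata value split: in-quota = $255,790.08 × 1,111/1,664 = $170,782.92; over-quota = $255,790.08 − $170,782.92 = $85,007.16.
In-quota duty = $170,782.92 × 3.5% = $5,977.40. Over-quota duty = $85,007.16 × 32% = $27,202.29.
Line duty = $5,977.40 + $27,202.29 = $33,179.69.
Total = $17,376.88 + $33,179.69 = $50,556.57.

$50,556.57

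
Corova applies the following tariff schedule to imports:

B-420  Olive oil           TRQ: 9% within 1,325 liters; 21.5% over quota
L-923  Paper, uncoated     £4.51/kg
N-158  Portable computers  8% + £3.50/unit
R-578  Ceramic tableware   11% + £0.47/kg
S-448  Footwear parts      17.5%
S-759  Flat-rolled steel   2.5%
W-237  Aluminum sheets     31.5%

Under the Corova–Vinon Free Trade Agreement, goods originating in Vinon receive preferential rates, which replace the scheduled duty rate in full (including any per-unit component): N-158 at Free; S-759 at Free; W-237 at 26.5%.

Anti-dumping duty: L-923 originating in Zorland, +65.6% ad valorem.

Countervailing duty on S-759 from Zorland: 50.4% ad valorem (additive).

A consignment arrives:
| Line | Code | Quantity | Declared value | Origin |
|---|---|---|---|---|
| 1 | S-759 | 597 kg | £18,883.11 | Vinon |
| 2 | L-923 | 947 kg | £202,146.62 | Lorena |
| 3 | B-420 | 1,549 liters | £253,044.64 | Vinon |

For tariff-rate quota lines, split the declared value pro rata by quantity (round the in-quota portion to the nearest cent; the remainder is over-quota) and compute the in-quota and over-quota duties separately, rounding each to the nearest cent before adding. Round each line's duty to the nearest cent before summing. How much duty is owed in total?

Line 1 (S-759, Vinon, 597 kg, £18,883.11):
Base rate for S-759 is 2.5%.
Origin Vinon qualifies under the Corova–Vinon agreement and S-759 is covered: preferential rate Free applies instead.
The additional-duty order on S-759 targets Zorland, not Vinon; it does not apply.
Duty = £18,883.11 × 0% = £0.00.
Line 2 (L-923, Lorena, 947 kg, £202,146.62):
Base rate for L-923 is £4.51/kg.
The additional-duty order on L-923 targets Zorland, not Lorena; it does not apply.
Duty = 947 × £4.51 = £4,270.97.
Line 3 (B-420, Vinon, 1,549 liters, £253,044.64):
Code B-420 is under a tariff-rate quota (threshold 1,325 liters). In-quota: 1,325 liters at 9%; over-quota: 224 liters at 21.5%.
Pro-rata value split: in-quota = £253,044.64 × 1,325/1,549 = £216,452.00; over-quota = £253,044.64 − £216,452.00 = £36,592.64.
In-quota duty = £216,452.00 × 9% = £19,480.68. Over-quota duty = £36,592.64 × 21.5% = £7,867.42.
Line duty = £19,480.68 + £7,867.42 = £27,348.10.
Total = £0.00 + £4,270.97 + £27,348.10 = £31,619.07.

£31,619.07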